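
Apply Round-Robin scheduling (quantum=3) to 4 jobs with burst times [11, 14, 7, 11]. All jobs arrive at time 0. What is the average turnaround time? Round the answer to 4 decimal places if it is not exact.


Time quantum = 3
Execution trace:
  J1 runs 3 units, time = 3
  J2 runs 3 units, time = 6
  J3 runs 3 units, time = 9
  J4 runs 3 units, time = 12
  J1 runs 3 units, time = 15
  J2 runs 3 units, time = 18
  J3 runs 3 units, time = 21
  J4 runs 3 units, time = 24
  J1 runs 3 units, time = 27
  J2 runs 3 units, time = 30
  J3 runs 1 units, time = 31
  J4 runs 3 units, time = 34
  J1 runs 2 units, time = 36
  J2 runs 3 units, time = 39
  J4 runs 2 units, time = 41
  J2 runs 2 units, time = 43
Finish times: [36, 43, 31, 41]
Average turnaround = 151/4 = 37.75

37.75


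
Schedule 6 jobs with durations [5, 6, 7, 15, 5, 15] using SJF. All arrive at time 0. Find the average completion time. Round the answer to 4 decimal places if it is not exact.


SJF order (ascending): [5, 5, 6, 7, 15, 15]
Completion times:
  Job 1: burst=5, C=5
  Job 2: burst=5, C=10
  Job 3: burst=6, C=16
  Job 4: burst=7, C=23
  Job 5: burst=15, C=38
  Job 6: burst=15, C=53
Average completion = 145/6 = 24.1667

24.1667


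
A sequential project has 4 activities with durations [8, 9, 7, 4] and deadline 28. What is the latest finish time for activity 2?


LF(activity 2) = deadline - sum of successor durations
Successors: activities 3 through 4 with durations [7, 4]
Sum of successor durations = 11
LF = 28 - 11 = 17

17


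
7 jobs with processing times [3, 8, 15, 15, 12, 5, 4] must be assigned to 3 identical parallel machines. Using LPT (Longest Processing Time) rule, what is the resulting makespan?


Sort jobs in decreasing order (LPT): [15, 15, 12, 8, 5, 4, 3]
Assign each job to the least loaded machine:
  Machine 1: jobs [15, 5], load = 20
  Machine 2: jobs [15, 4, 3], load = 22
  Machine 3: jobs [12, 8], load = 20
Makespan = max load = 22

22


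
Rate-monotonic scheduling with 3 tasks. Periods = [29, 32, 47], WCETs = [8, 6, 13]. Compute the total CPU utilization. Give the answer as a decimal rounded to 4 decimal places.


Compute individual utilizations (exact fractions):
  Task 1: C/T = 8/29 (approx. 0.2759)
  Task 2: C/T = 6/32 = 3/16 (approx. 0.1875)
  Task 3: C/T = 13/47 (approx. 0.2766)
Total utilization U = 8/29 + 3/16 + 13/47 = 16137/21808
Rounded to 4 decimal places: U = 0.7400
RM (Liu & Layland) bound for 3 tasks = 0.779763; compare with U = 16137/21808 (approx. 0.739958)
U <= bound, so schedulable by RM sufficient condition.

0.7400


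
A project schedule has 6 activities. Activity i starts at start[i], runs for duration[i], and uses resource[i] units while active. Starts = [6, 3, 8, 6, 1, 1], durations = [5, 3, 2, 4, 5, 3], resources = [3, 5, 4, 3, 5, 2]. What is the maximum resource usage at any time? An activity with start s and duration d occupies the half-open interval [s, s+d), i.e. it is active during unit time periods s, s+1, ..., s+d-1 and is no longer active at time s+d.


Each activity i is active on [start_i, start_i + duration_i).
Compute total resource usage per time slot:
  t=0: active resources = [], total = 0
  t=1: active resources = [5, 2], total = 7
  t=2: active resources = [5, 2], total = 7
  t=3: active resources = [5, 5, 2], total = 12
  t=4: active resources = [5, 5], total = 10
  t=5: active resources = [5, 5], total = 10
  t=6: active resources = [3, 3], total = 6
  t=7: active resources = [3, 3], total = 6
  t=8: active resources = [3, 4, 3], total = 10
  t=9: active resources = [3, 4, 3], total = 10
  t=10: active resources = [3], total = 3
Peak resource demand = 12

12


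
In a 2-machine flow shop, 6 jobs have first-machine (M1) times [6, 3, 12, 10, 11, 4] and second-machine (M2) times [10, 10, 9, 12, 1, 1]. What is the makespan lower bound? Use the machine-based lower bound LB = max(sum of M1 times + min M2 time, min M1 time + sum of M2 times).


LB1 = sum(M1 times) + min(M2 times) = 46 + 1 = 47
LB2 = min(M1 times) + sum(M2 times) = 3 + 43 = 46
Lower bound = max(LB1, LB2) = max(47, 46) = 47

47


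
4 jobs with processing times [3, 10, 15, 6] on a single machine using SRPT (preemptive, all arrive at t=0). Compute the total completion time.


Since all jobs arrive at t=0, SRPT equals SPT ordering.
SPT order: [3, 6, 10, 15]
Completion times:
  Job 1: p=3, C=3
  Job 2: p=6, C=9
  Job 3: p=10, C=19
  Job 4: p=15, C=34
Total completion time = 3 + 9 + 19 + 34 = 65

65


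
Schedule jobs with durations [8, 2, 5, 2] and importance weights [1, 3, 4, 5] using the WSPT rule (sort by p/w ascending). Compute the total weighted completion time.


Compute p/w ratios and sort ascending (WSPT): [(2, 5), (2, 3), (5, 4), (8, 1)]
Compute weighted completion times:
  Job (p=2,w=5): C=2, w*C=5*2=10
  Job (p=2,w=3): C=4, w*C=3*4=12
  Job (p=5,w=4): C=9, w*C=4*9=36
  Job (p=8,w=1): C=17, w*C=1*17=17
Total weighted completion time = 75

75


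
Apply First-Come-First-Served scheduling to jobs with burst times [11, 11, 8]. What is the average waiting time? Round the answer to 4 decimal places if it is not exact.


FCFS order (as given): [11, 11, 8]
Waiting times:
  Job 1: wait = 0
  Job 2: wait = 11
  Job 3: wait = 22
Sum of waiting times = 33
Average waiting time = 33/3 = 11.0

11.0


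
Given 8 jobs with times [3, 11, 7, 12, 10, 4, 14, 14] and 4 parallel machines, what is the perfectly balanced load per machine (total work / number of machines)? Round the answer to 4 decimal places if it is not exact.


Total processing time = 3 + 11 + 7 + 12 + 10 + 4 + 14 + 14 = 75
Number of machines = 4
Ideal balanced load = 75 / 4 = 18.75

18.75


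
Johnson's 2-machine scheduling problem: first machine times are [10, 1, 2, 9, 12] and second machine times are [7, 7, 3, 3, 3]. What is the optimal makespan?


Apply Johnson's rule:
  Group 1 (a <= b): [(2, 1, 7), (3, 2, 3)]
  Group 2 (a > b): [(1, 10, 7), (4, 9, 3), (5, 12, 3)]
Optimal job order: [2, 3, 1, 4, 5]
Schedule:
  Job 2: M1 done at 1, M2 done at 8
  Job 3: M1 done at 3, M2 done at 11
  Job 1: M1 done at 13, M2 done at 20
  Job 4: M1 done at 22, M2 done at 25
  Job 5: M1 done at 34, M2 done at 37
Makespan = 37

37


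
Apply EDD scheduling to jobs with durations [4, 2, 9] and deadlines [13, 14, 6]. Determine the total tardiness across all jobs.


Sort by due date (EDD order): [(9, 6), (4, 13), (2, 14)]
Compute completion times and tardiness:
  Job 1: p=9, d=6, C=9, tardiness=max(0,9-6)=3
  Job 2: p=4, d=13, C=13, tardiness=max(0,13-13)=0
  Job 3: p=2, d=14, C=15, tardiness=max(0,15-14)=1
Total tardiness = 4

4


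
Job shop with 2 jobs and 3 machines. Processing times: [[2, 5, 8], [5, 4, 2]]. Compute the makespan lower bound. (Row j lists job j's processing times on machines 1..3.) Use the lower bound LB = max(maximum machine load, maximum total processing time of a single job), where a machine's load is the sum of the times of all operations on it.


Machine loads:
  Machine 1: 2 + 5 = 7
  Machine 2: 5 + 4 = 9
  Machine 3: 8 + 2 = 10
Max machine load = 10
Job totals:
  Job 1: 15
  Job 2: 11
Max job total = 15
Lower bound = max(10, 15) = 15

15


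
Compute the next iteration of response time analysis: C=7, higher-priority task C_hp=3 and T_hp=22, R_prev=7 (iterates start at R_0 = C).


R_next = C + ceil(R_prev / T_hp) * C_hp
ceil(7 / 22) = ceil(0.3182) = 1
Interference = 1 * 3 = 3
R_next = 7 + 3 = 10

10


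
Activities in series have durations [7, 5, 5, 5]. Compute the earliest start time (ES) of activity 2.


Activity 2 starts after activities 1 through 1 complete.
Predecessor durations: [7]
ES = 7 = 7

7


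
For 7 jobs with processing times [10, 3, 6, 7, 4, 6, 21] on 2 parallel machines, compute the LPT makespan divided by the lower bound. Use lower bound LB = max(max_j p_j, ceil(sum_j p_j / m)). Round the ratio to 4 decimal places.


LPT order: [21, 10, 7, 6, 6, 4, 3]
Machine loads after assignment: [30, 27]
LPT makespan = 30
Lower bound = max(max_job, ceil(total/2)) = max(21, 29) = 29
Ratio = 30 / 29 = 1.0345

1.0345


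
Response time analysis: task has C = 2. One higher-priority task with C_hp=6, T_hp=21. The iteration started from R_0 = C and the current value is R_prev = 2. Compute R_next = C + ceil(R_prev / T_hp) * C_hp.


R_next = C + ceil(R_prev / T_hp) * C_hp
ceil(2 / 21) = ceil(0.0952) = 1
Interference = 1 * 6 = 6
R_next = 2 + 6 = 8

8


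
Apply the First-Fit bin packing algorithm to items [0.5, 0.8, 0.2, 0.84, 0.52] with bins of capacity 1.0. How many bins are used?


Place items sequentially using First-Fit:
  Item 0.5 -> new Bin 1
  Item 0.8 -> new Bin 2
  Item 0.2 -> Bin 1 (now 0.7)
  Item 0.84 -> new Bin 3
  Item 0.52 -> new Bin 4
Total bins used = 4

4


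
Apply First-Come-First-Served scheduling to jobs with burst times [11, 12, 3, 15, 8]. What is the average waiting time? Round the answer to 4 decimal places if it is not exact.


FCFS order (as given): [11, 12, 3, 15, 8]
Waiting times:
  Job 1: wait = 0
  Job 2: wait = 11
  Job 3: wait = 23
  Job 4: wait = 26
  Job 5: wait = 41
Sum of waiting times = 101
Average waiting time = 101/5 = 20.2

20.2


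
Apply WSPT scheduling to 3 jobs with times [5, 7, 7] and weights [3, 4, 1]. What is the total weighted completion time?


Compute p/w ratios and sort ascending (WSPT): [(5, 3), (7, 4), (7, 1)]
Compute weighted completion times:
  Job (p=5,w=3): C=5, w*C=3*5=15
  Job (p=7,w=4): C=12, w*C=4*12=48
  Job (p=7,w=1): C=19, w*C=1*19=19
Total weighted completion time = 82

82


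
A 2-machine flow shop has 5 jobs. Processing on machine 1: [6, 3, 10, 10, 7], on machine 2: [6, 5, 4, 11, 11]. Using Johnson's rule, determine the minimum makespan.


Apply Johnson's rule:
  Group 1 (a <= b): [(2, 3, 5), (1, 6, 6), (5, 7, 11), (4, 10, 11)]
  Group 2 (a > b): [(3, 10, 4)]
Optimal job order: [2, 1, 5, 4, 3]
Schedule:
  Job 2: M1 done at 3, M2 done at 8
  Job 1: M1 done at 9, M2 done at 15
  Job 5: M1 done at 16, M2 done at 27
  Job 4: M1 done at 26, M2 done at 38
  Job 3: M1 done at 36, M2 done at 42
Makespan = 42

42


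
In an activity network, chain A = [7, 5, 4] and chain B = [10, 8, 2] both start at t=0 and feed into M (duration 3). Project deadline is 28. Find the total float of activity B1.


Forward pass: ES(B1) = sum of predecessors on chain B = 0
EF = ES + duration = 0 + 10 = 10
Backward pass: LF(M) = deadline = 28; LS(M) = 28 - 3 = 25
LF(B1) = LS(M) - sum(successors on chain B) = 25 - 10 = 15
LS = LF - duration = 15 - 10 = 5
Total float = LS - ES = 5 - 0 = 5

5


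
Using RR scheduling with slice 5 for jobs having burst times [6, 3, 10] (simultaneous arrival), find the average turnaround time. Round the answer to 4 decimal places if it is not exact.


Time quantum = 5
Execution trace:
  J1 runs 5 units, time = 5
  J2 runs 3 units, time = 8
  J3 runs 5 units, time = 13
  J1 runs 1 units, time = 14
  J3 runs 5 units, time = 19
Finish times: [14, 8, 19]
Average turnaround = 41/3 = 13.6667

13.6667


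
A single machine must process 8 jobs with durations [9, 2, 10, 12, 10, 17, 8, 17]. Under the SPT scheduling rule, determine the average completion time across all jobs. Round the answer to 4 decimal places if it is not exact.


Sort jobs by processing time (SPT order): [2, 8, 9, 10, 10, 12, 17, 17]
Compute completion times sequentially:
  Job 1: processing = 2, completes at 2
  Job 2: processing = 8, completes at 10
  Job 3: processing = 9, completes at 19
  Job 4: processing = 10, completes at 29
  Job 5: processing = 10, completes at 39
  Job 6: processing = 12, completes at 51
  Job 7: processing = 17, completes at 68
  Job 8: processing = 17, completes at 85
Sum of completion times = 303
Average completion time = 303/8 = 37.875

37.875


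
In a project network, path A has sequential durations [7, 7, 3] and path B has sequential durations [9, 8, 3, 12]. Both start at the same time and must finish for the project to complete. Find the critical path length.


Path A total = 7 + 7 + 3 = 17
Path B total = 9 + 8 + 3 + 12 = 32
Critical path = longest path = max(17, 32) = 32

32


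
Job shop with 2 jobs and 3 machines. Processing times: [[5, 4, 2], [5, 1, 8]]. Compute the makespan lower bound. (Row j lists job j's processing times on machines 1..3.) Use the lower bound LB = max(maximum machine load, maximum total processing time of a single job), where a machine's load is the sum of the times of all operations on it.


Machine loads:
  Machine 1: 5 + 5 = 10
  Machine 2: 4 + 1 = 5
  Machine 3: 2 + 8 = 10
Max machine load = 10
Job totals:
  Job 1: 11
  Job 2: 14
Max job total = 14
Lower bound = max(10, 14) = 14

14


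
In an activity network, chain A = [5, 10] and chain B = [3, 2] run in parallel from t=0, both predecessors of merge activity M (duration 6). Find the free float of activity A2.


ES(A2) = sum of predecessors on chain A = 5
EF(A2) = ES + duration = 5 + 10 = 15
Successor of A2 is M. ES(M) = max(sum(A), sum(B)) = max(15, 5) = 15
Free float = ES(successor) - EF(current) = 15 - 15 = 0

0


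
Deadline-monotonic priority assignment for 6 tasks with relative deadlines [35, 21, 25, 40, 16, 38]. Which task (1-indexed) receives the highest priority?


Sort tasks by relative deadline (ascending):
  Task 5: deadline = 16
  Task 2: deadline = 21
  Task 3: deadline = 25
  Task 1: deadline = 35
  Task 6: deadline = 38
  Task 4: deadline = 40
Priority order (highest first): [5, 2, 3, 1, 6, 4]
Highest priority task = 5

5


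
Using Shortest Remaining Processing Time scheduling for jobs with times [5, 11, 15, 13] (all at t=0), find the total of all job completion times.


Since all jobs arrive at t=0, SRPT equals SPT ordering.
SPT order: [5, 11, 13, 15]
Completion times:
  Job 1: p=5, C=5
  Job 2: p=11, C=16
  Job 3: p=13, C=29
  Job 4: p=15, C=44
Total completion time = 5 + 16 + 29 + 44 = 94

94


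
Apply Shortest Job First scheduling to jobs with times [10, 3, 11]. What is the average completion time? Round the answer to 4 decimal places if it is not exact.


SJF order (ascending): [3, 10, 11]
Completion times:
  Job 1: burst=3, C=3
  Job 2: burst=10, C=13
  Job 3: burst=11, C=24
Average completion = 40/3 = 13.3333

13.3333


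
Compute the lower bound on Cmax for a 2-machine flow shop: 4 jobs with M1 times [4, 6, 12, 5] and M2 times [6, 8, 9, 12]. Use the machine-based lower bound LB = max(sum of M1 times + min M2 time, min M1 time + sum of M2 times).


LB1 = sum(M1 times) + min(M2 times) = 27 + 6 = 33
LB2 = min(M1 times) + sum(M2 times) = 4 + 35 = 39
Lower bound = max(LB1, LB2) = max(33, 39) = 39

39


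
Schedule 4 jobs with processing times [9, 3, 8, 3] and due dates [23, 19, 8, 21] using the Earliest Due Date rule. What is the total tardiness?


Sort by due date (EDD order): [(8, 8), (3, 19), (3, 21), (9, 23)]
Compute completion times and tardiness:
  Job 1: p=8, d=8, C=8, tardiness=max(0,8-8)=0
  Job 2: p=3, d=19, C=11, tardiness=max(0,11-19)=0
  Job 3: p=3, d=21, C=14, tardiness=max(0,14-21)=0
  Job 4: p=9, d=23, C=23, tardiness=max(0,23-23)=0
Total tardiness = 0

0


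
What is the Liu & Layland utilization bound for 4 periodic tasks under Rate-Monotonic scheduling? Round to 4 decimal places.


Compute 2^(1/4) = 1.1892071150
Subtract 1: 1.1892071150 - 1 = 0.1892071150
Multiply by n: 4 * 0.1892071150 = 0.7568284600
Round to 4 dp: 0.7568

0.7568


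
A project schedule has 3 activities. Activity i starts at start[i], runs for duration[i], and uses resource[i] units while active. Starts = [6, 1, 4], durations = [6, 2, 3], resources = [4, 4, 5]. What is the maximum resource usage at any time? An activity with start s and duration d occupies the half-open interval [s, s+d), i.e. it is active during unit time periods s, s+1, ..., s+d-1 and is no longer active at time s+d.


Each activity i is active on [start_i, start_i + duration_i).
Compute total resource usage per time slot:
  t=0: active resources = [], total = 0
  t=1: active resources = [4], total = 4
  t=2: active resources = [4], total = 4
  t=3: active resources = [], total = 0
  t=4: active resources = [5], total = 5
  t=5: active resources = [5], total = 5
  t=6: active resources = [4, 5], total = 9
  t=7: active resources = [4], total = 4
  t=8: active resources = [4], total = 4
  t=9: active resources = [4], total = 4
  t=10: active resources = [4], total = 4
  t=11: active resources = [4], total = 4
Peak resource demand = 9

9


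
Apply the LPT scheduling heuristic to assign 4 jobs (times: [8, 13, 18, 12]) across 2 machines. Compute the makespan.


Sort jobs in decreasing order (LPT): [18, 13, 12, 8]
Assign each job to the least loaded machine:
  Machine 1: jobs [18, 8], load = 26
  Machine 2: jobs [13, 12], load = 25
Makespan = max load = 26

26


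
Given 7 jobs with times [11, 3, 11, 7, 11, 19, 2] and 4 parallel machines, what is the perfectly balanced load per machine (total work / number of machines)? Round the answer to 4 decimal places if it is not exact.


Total processing time = 11 + 3 + 11 + 7 + 11 + 19 + 2 = 64
Number of machines = 4
Ideal balanced load = 64 / 4 = 16.0

16.0


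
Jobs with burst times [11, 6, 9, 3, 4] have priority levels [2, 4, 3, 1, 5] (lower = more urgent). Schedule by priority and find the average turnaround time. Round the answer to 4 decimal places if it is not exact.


Sort by priority (ascending = highest first):
Order: [(1, 3), (2, 11), (3, 9), (4, 6), (5, 4)]
Completion times:
  Priority 1, burst=3, C=3
  Priority 2, burst=11, C=14
  Priority 3, burst=9, C=23
  Priority 4, burst=6, C=29
  Priority 5, burst=4, C=33
Average turnaround = 102/5 = 20.4

20.4


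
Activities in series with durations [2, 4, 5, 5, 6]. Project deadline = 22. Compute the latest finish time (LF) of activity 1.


LF(activity 1) = deadline - sum of successor durations
Successors: activities 2 through 5 with durations [4, 5, 5, 6]
Sum of successor durations = 20
LF = 22 - 20 = 2

2


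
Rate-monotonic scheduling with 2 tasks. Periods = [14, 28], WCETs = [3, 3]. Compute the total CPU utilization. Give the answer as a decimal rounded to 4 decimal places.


Compute individual utilizations (exact fractions):
  Task 1: C/T = 3/14 (approx. 0.2143)
  Task 2: C/T = 3/28 (approx. 0.1071)
Total utilization U = 3/14 + 3/28 = 9/28
Rounded to 4 decimal places: U = 0.3214
RM (Liu & Layland) bound for 2 tasks = 0.828427; compare with U = 9/28 (approx. 0.321429)
U <= bound, so schedulable by RM sufficient condition.

0.3214


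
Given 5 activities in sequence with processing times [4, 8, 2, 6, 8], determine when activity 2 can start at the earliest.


Activity 2 starts after activities 1 through 1 complete.
Predecessor durations: [4]
ES = 4 = 4

4


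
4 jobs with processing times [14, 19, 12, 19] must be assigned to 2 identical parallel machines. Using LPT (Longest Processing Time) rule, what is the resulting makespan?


Sort jobs in decreasing order (LPT): [19, 19, 14, 12]
Assign each job to the least loaded machine:
  Machine 1: jobs [19, 14], load = 33
  Machine 2: jobs [19, 12], load = 31
Makespan = max load = 33

33


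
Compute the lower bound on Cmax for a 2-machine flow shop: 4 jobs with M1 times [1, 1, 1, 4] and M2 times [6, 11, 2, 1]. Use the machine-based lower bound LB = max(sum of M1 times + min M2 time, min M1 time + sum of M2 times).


LB1 = sum(M1 times) + min(M2 times) = 7 + 1 = 8
LB2 = min(M1 times) + sum(M2 times) = 1 + 20 = 21
Lower bound = max(LB1, LB2) = max(8, 21) = 21

21


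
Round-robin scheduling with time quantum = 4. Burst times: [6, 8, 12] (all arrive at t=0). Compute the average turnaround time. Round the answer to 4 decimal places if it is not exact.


Time quantum = 4
Execution trace:
  J1 runs 4 units, time = 4
  J2 runs 4 units, time = 8
  J3 runs 4 units, time = 12
  J1 runs 2 units, time = 14
  J2 runs 4 units, time = 18
  J3 runs 4 units, time = 22
  J3 runs 4 units, time = 26
Finish times: [14, 18, 26]
Average turnaround = 58/3 = 19.3333

19.3333


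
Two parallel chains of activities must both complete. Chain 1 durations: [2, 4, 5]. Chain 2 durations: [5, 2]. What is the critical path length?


Path A total = 2 + 4 + 5 = 11
Path B total = 5 + 2 = 7
Critical path = longest path = max(11, 7) = 11

11


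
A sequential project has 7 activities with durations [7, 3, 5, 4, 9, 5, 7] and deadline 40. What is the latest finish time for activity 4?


LF(activity 4) = deadline - sum of successor durations
Successors: activities 5 through 7 with durations [9, 5, 7]
Sum of successor durations = 21
LF = 40 - 21 = 19

19


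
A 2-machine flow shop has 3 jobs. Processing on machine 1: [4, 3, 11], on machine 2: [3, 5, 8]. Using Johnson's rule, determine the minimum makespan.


Apply Johnson's rule:
  Group 1 (a <= b): [(2, 3, 5)]
  Group 2 (a > b): [(3, 11, 8), (1, 4, 3)]
Optimal job order: [2, 3, 1]
Schedule:
  Job 2: M1 done at 3, M2 done at 8
  Job 3: M1 done at 14, M2 done at 22
  Job 1: M1 done at 18, M2 done at 25
Makespan = 25

25


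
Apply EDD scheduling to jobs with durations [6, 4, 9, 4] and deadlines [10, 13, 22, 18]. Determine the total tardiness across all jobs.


Sort by due date (EDD order): [(6, 10), (4, 13), (4, 18), (9, 22)]
Compute completion times and tardiness:
  Job 1: p=6, d=10, C=6, tardiness=max(0,6-10)=0
  Job 2: p=4, d=13, C=10, tardiness=max(0,10-13)=0
  Job 3: p=4, d=18, C=14, tardiness=max(0,14-18)=0
  Job 4: p=9, d=22, C=23, tardiness=max(0,23-22)=1
Total tardiness = 1

1


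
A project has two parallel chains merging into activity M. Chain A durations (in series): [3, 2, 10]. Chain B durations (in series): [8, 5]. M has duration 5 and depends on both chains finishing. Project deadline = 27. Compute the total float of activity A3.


Forward pass: ES(A3) = sum of predecessors on chain A = 5
EF = ES + duration = 5 + 10 = 15
Backward pass: LF(M) = deadline = 27; LS(M) = 27 - 5 = 22
LF(A3) = LS(M) - sum(successors on chain A) = 22 - 0 = 22
LS = LF - duration = 22 - 10 = 12
Total float = LS - ES = 12 - 5 = 7

7


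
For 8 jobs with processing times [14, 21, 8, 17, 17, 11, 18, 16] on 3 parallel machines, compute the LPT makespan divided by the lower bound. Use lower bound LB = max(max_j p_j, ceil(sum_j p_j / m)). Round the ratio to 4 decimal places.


LPT order: [21, 18, 17, 17, 16, 14, 11, 8]
Machine loads after assignment: [35, 45, 42]
LPT makespan = 45
Lower bound = max(max_job, ceil(total/3)) = max(21, 41) = 41
Ratio = 45 / 41 = 1.0976

1.0976


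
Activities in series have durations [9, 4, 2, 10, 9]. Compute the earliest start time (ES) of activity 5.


Activity 5 starts after activities 1 through 4 complete.
Predecessor durations: [9, 4, 2, 10]
ES = 9 + 4 + 2 + 10 = 25

25


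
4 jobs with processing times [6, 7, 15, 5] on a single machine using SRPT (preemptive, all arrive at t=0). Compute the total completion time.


Since all jobs arrive at t=0, SRPT equals SPT ordering.
SPT order: [5, 6, 7, 15]
Completion times:
  Job 1: p=5, C=5
  Job 2: p=6, C=11
  Job 3: p=7, C=18
  Job 4: p=15, C=33
Total completion time = 5 + 11 + 18 + 33 = 67

67


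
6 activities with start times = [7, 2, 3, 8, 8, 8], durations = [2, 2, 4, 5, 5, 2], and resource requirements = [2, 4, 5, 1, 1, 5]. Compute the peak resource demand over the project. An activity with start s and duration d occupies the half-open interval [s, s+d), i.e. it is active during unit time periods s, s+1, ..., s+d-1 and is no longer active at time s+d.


Each activity i is active on [start_i, start_i + duration_i).
Compute total resource usage per time slot:
  t=0: active resources = [], total = 0
  t=1: active resources = [], total = 0
  t=2: active resources = [4], total = 4
  t=3: active resources = [4, 5], total = 9
  t=4: active resources = [5], total = 5
  t=5: active resources = [5], total = 5
  t=6: active resources = [5], total = 5
  t=7: active resources = [2], total = 2
  t=8: active resources = [2, 1, 1, 5], total = 9
  t=9: active resources = [1, 1, 5], total = 7
  t=10: active resources = [1, 1], total = 2
  t=11: active resources = [1, 1], total = 2
  t=12: active resources = [1, 1], total = 2
Peak resource demand = 9

9


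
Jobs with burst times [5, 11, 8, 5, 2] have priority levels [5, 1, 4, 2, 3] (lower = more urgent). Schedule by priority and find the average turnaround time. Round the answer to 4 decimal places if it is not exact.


Sort by priority (ascending = highest first):
Order: [(1, 11), (2, 5), (3, 2), (4, 8), (5, 5)]
Completion times:
  Priority 1, burst=11, C=11
  Priority 2, burst=5, C=16
  Priority 3, burst=2, C=18
  Priority 4, burst=8, C=26
  Priority 5, burst=5, C=31
Average turnaround = 102/5 = 20.4

20.4


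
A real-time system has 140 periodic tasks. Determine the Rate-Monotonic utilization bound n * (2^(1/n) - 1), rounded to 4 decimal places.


Compute 2^(1/140) = 1.0049633280
Subtract 1: 1.0049633280 - 1 = 0.0049633280
Multiply by n: 140 * 0.0049633280 = 0.6948659200
Round to 4 dp: 0.6949

0.6949


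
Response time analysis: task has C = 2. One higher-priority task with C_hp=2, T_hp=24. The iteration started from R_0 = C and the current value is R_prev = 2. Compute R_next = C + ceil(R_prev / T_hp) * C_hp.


R_next = C + ceil(R_prev / T_hp) * C_hp
ceil(2 / 24) = ceil(0.0833) = 1
Interference = 1 * 2 = 2
R_next = 2 + 2 = 4

4


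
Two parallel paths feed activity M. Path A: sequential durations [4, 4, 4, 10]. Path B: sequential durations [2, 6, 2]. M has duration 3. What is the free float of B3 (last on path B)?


ES(B3) = sum of predecessors on chain B = 8
EF(B3) = ES + duration = 8 + 2 = 10
Successor of B3 is M. ES(M) = max(sum(A), sum(B)) = max(22, 10) = 22
Free float = ES(successor) - EF(current) = 22 - 10 = 12

12


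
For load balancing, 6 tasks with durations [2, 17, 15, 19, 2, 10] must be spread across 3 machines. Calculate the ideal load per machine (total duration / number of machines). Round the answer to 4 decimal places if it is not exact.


Total processing time = 2 + 17 + 15 + 19 + 2 + 10 = 65
Number of machines = 3
Ideal balanced load = 65 / 3 = 21.6667

21.6667


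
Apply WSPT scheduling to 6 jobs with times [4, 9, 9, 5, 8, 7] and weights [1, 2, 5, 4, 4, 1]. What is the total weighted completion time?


Compute p/w ratios and sort ascending (WSPT): [(5, 4), (9, 5), (8, 4), (4, 1), (9, 2), (7, 1)]
Compute weighted completion times:
  Job (p=5,w=4): C=5, w*C=4*5=20
  Job (p=9,w=5): C=14, w*C=5*14=70
  Job (p=8,w=4): C=22, w*C=4*22=88
  Job (p=4,w=1): C=26, w*C=1*26=26
  Job (p=9,w=2): C=35, w*C=2*35=70
  Job (p=7,w=1): C=42, w*C=1*42=42
Total weighted completion time = 316

316


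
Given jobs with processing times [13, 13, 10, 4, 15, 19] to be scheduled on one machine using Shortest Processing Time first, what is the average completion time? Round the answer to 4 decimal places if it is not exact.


Sort jobs by processing time (SPT order): [4, 10, 13, 13, 15, 19]
Compute completion times sequentially:
  Job 1: processing = 4, completes at 4
  Job 2: processing = 10, completes at 14
  Job 3: processing = 13, completes at 27
  Job 4: processing = 13, completes at 40
  Job 5: processing = 15, completes at 55
  Job 6: processing = 19, completes at 74
Sum of completion times = 214
Average completion time = 214/6 = 35.6667

35.6667


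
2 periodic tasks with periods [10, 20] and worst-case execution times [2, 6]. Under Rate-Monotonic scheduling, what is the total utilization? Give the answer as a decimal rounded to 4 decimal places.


Compute individual utilizations (exact fractions):
  Task 1: C/T = 2/10 = 1/5 (approx. 0.2)
  Task 2: C/T = 6/20 = 3/10 (approx. 0.3)
Total utilization U = 1/5 + 3/10 = 1/2
Rounded to 4 decimal places: U = 0.5000
RM (Liu & Layland) bound for 2 tasks = 0.828427; compare with U = 1/2 (approx. 0.500000)
U <= bound, so schedulable by RM sufficient condition.

0.5000


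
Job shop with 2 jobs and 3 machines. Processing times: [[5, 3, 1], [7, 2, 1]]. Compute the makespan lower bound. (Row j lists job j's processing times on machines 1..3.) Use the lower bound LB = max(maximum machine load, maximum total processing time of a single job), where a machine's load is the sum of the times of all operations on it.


Machine loads:
  Machine 1: 5 + 7 = 12
  Machine 2: 3 + 2 = 5
  Machine 3: 1 + 1 = 2
Max machine load = 12
Job totals:
  Job 1: 9
  Job 2: 10
Max job total = 10
Lower bound = max(12, 10) = 12

12


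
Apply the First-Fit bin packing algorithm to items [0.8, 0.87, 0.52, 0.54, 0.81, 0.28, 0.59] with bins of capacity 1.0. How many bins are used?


Place items sequentially using First-Fit:
  Item 0.8 -> new Bin 1
  Item 0.87 -> new Bin 2
  Item 0.52 -> new Bin 3
  Item 0.54 -> new Bin 4
  Item 0.81 -> new Bin 5
  Item 0.28 -> Bin 3 (now 0.8)
  Item 0.59 -> new Bin 6
Total bins used = 6

6


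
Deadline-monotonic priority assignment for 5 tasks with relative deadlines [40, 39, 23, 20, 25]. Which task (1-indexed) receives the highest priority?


Sort tasks by relative deadline (ascending):
  Task 4: deadline = 20
  Task 3: deadline = 23
  Task 5: deadline = 25
  Task 2: deadline = 39
  Task 1: deadline = 40
Priority order (highest first): [4, 3, 5, 2, 1]
Highest priority task = 4

4


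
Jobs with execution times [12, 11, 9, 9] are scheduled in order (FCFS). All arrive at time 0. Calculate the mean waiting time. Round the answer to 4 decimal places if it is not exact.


FCFS order (as given): [12, 11, 9, 9]
Waiting times:
  Job 1: wait = 0
  Job 2: wait = 12
  Job 3: wait = 23
  Job 4: wait = 32
Sum of waiting times = 67
Average waiting time = 67/4 = 16.75

16.75


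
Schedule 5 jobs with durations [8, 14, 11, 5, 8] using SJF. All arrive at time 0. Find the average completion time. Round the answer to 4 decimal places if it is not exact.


SJF order (ascending): [5, 8, 8, 11, 14]
Completion times:
  Job 1: burst=5, C=5
  Job 2: burst=8, C=13
  Job 3: burst=8, C=21
  Job 4: burst=11, C=32
  Job 5: burst=14, C=46
Average completion = 117/5 = 23.4

23.4


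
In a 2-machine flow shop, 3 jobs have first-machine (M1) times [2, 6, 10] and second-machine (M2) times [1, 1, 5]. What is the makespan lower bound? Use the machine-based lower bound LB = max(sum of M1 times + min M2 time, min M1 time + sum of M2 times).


LB1 = sum(M1 times) + min(M2 times) = 18 + 1 = 19
LB2 = min(M1 times) + sum(M2 times) = 2 + 7 = 9
Lower bound = max(LB1, LB2) = max(19, 9) = 19

19


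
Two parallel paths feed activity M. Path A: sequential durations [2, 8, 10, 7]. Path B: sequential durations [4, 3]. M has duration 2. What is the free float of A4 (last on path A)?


ES(A4) = sum of predecessors on chain A = 20
EF(A4) = ES + duration = 20 + 7 = 27
Successor of A4 is M. ES(M) = max(sum(A), sum(B)) = max(27, 7) = 27
Free float = ES(successor) - EF(current) = 27 - 27 = 0

0


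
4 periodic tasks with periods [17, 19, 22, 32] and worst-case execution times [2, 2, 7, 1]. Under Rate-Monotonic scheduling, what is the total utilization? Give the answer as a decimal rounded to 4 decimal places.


Compute individual utilizations (exact fractions):
  Task 1: C/T = 2/17 (approx. 0.1176)
  Task 2: C/T = 2/19 (approx. 0.1053)
  Task 3: C/T = 7/22 (approx. 0.3182)
  Task 4: C/T = 1/32 (approx. 0.0313)
Total utilization U = 2/17 + 2/19 + 7/22 + 1/32 = 65073/113696
Rounded to 4 decimal places: U = 0.5723
RM (Liu & Layland) bound for 4 tasks = 0.756828; compare with U = 65073/113696 (approx. 0.572342)
U <= bound, so schedulable by RM sufficient condition.

0.5723


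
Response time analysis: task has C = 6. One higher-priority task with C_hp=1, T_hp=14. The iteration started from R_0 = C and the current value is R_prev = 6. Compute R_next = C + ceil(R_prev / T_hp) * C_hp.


R_next = C + ceil(R_prev / T_hp) * C_hp
ceil(6 / 14) = ceil(0.4286) = 1
Interference = 1 * 1 = 1
R_next = 6 + 1 = 7

7


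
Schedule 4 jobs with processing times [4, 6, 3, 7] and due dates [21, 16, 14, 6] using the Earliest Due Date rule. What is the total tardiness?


Sort by due date (EDD order): [(7, 6), (3, 14), (6, 16), (4, 21)]
Compute completion times and tardiness:
  Job 1: p=7, d=6, C=7, tardiness=max(0,7-6)=1
  Job 2: p=3, d=14, C=10, tardiness=max(0,10-14)=0
  Job 3: p=6, d=16, C=16, tardiness=max(0,16-16)=0
  Job 4: p=4, d=21, C=20, tardiness=max(0,20-21)=0
Total tardiness = 1

1


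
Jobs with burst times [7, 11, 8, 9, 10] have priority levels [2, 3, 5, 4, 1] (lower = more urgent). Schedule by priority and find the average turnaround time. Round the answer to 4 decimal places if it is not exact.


Sort by priority (ascending = highest first):
Order: [(1, 10), (2, 7), (3, 11), (4, 9), (5, 8)]
Completion times:
  Priority 1, burst=10, C=10
  Priority 2, burst=7, C=17
  Priority 3, burst=11, C=28
  Priority 4, burst=9, C=37
  Priority 5, burst=8, C=45
Average turnaround = 137/5 = 27.4

27.4


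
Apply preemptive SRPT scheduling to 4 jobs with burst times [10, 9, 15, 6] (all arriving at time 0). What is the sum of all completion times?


Since all jobs arrive at t=0, SRPT equals SPT ordering.
SPT order: [6, 9, 10, 15]
Completion times:
  Job 1: p=6, C=6
  Job 2: p=9, C=15
  Job 3: p=10, C=25
  Job 4: p=15, C=40
Total completion time = 6 + 15 + 25 + 40 = 86

86


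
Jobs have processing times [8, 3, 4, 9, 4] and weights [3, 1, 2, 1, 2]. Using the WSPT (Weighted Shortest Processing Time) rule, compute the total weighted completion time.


Compute p/w ratios and sort ascending (WSPT): [(4, 2), (4, 2), (8, 3), (3, 1), (9, 1)]
Compute weighted completion times:
  Job (p=4,w=2): C=4, w*C=2*4=8
  Job (p=4,w=2): C=8, w*C=2*8=16
  Job (p=8,w=3): C=16, w*C=3*16=48
  Job (p=3,w=1): C=19, w*C=1*19=19
  Job (p=9,w=1): C=28, w*C=1*28=28
Total weighted completion time = 119

119


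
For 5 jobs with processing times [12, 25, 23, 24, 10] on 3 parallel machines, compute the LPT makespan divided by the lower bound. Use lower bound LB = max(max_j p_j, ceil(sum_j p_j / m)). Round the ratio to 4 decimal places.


LPT order: [25, 24, 23, 12, 10]
Machine loads after assignment: [25, 34, 35]
LPT makespan = 35
Lower bound = max(max_job, ceil(total/3)) = max(25, 32) = 32
Ratio = 35 / 32 = 1.0938

1.0938


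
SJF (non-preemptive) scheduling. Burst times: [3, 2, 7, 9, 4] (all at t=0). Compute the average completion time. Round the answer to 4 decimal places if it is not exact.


SJF order (ascending): [2, 3, 4, 7, 9]
Completion times:
  Job 1: burst=2, C=2
  Job 2: burst=3, C=5
  Job 3: burst=4, C=9
  Job 4: burst=7, C=16
  Job 5: burst=9, C=25
Average completion = 57/5 = 11.4

11.4


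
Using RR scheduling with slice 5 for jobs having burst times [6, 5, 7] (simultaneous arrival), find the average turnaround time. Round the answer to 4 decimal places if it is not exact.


Time quantum = 5
Execution trace:
  J1 runs 5 units, time = 5
  J2 runs 5 units, time = 10
  J3 runs 5 units, time = 15
  J1 runs 1 units, time = 16
  J3 runs 2 units, time = 18
Finish times: [16, 10, 18]
Average turnaround = 44/3 = 14.6667

14.6667


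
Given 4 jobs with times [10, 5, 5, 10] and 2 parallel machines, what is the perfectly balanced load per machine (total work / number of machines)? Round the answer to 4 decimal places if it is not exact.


Total processing time = 10 + 5 + 5 + 10 = 30
Number of machines = 2
Ideal balanced load = 30 / 2 = 15.0

15.0


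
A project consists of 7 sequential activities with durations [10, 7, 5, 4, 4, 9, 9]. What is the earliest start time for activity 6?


Activity 6 starts after activities 1 through 5 complete.
Predecessor durations: [10, 7, 5, 4, 4]
ES = 10 + 7 + 5 + 4 + 4 = 30

30


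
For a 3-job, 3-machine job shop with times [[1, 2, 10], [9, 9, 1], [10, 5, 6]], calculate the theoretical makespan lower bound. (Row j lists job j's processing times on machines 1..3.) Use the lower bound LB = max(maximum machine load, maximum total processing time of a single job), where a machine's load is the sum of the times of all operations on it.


Machine loads:
  Machine 1: 1 + 9 + 10 = 20
  Machine 2: 2 + 9 + 5 = 16
  Machine 3: 10 + 1 + 6 = 17
Max machine load = 20
Job totals:
  Job 1: 13
  Job 2: 19
  Job 3: 21
Max job total = 21
Lower bound = max(20, 21) = 21

21


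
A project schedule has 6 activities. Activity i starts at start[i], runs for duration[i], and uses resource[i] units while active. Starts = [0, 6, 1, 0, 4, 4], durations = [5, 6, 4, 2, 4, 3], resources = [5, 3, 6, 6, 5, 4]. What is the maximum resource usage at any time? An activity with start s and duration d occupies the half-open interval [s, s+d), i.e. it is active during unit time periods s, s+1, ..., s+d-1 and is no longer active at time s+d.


Each activity i is active on [start_i, start_i + duration_i).
Compute total resource usage per time slot:
  t=0: active resources = [5, 6], total = 11
  t=1: active resources = [5, 6, 6], total = 17
  t=2: active resources = [5, 6], total = 11
  t=3: active resources = [5, 6], total = 11
  t=4: active resources = [5, 6, 5, 4], total = 20
  t=5: active resources = [5, 4], total = 9
  t=6: active resources = [3, 5, 4], total = 12
  t=7: active resources = [3, 5], total = 8
  t=8: active resources = [3], total = 3
  t=9: active resources = [3], total = 3
  t=10: active resources = [3], total = 3
  t=11: active resources = [3], total = 3
Peak resource demand = 20

20


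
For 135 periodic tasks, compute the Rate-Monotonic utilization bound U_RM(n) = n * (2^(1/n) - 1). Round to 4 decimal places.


Compute 2^(1/135) = 1.0051476273
Subtract 1: 1.0051476273 - 1 = 0.0051476273
Multiply by n: 135 * 0.0051476273 = 0.6949296855
Round to 4 dp: 0.6949

0.6949


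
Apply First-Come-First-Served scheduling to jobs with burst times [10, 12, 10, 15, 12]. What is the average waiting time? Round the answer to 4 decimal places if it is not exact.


FCFS order (as given): [10, 12, 10, 15, 12]
Waiting times:
  Job 1: wait = 0
  Job 2: wait = 10
  Job 3: wait = 22
  Job 4: wait = 32
  Job 5: wait = 47
Sum of waiting times = 111
Average waiting time = 111/5 = 22.2

22.2


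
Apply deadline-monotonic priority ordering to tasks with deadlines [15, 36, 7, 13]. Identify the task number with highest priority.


Sort tasks by relative deadline (ascending):
  Task 3: deadline = 7
  Task 4: deadline = 13
  Task 1: deadline = 15
  Task 2: deadline = 36
Priority order (highest first): [3, 4, 1, 2]
Highest priority task = 3

3


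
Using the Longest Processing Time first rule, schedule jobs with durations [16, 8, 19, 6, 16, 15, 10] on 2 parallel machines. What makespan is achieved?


Sort jobs in decreasing order (LPT): [19, 16, 16, 15, 10, 8, 6]
Assign each job to the least loaded machine:
  Machine 1: jobs [19, 15, 8, 6], load = 48
  Machine 2: jobs [16, 16, 10], load = 42
Makespan = max load = 48

48


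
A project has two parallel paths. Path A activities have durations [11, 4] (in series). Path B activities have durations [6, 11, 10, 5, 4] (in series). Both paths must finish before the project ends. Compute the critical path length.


Path A total = 11 + 4 = 15
Path B total = 6 + 11 + 10 + 5 + 4 = 36
Critical path = longest path = max(15, 36) = 36

36


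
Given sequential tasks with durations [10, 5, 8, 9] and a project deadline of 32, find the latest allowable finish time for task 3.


LF(activity 3) = deadline - sum of successor durations
Successors: activities 4 through 4 with durations [9]
Sum of successor durations = 9
LF = 32 - 9 = 23

23


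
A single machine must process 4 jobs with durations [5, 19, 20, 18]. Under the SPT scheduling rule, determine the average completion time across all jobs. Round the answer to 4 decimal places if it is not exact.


Sort jobs by processing time (SPT order): [5, 18, 19, 20]
Compute completion times sequentially:
  Job 1: processing = 5, completes at 5
  Job 2: processing = 18, completes at 23
  Job 3: processing = 19, completes at 42
  Job 4: processing = 20, completes at 62
Sum of completion times = 132
Average completion time = 132/4 = 33.0

33.0


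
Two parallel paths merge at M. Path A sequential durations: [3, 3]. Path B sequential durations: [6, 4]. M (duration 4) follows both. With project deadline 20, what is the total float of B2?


Forward pass: ES(B2) = sum of predecessors on chain B = 6
EF = ES + duration = 6 + 4 = 10
Backward pass: LF(M) = deadline = 20; LS(M) = 20 - 4 = 16
LF(B2) = LS(M) - sum(successors on chain B) = 16 - 0 = 16
LS = LF - duration = 16 - 4 = 12
Total float = LS - ES = 12 - 6 = 6

6
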